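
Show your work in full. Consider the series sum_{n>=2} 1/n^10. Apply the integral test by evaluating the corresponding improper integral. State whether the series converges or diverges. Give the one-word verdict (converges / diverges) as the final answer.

Let f(x) = x^(-10). Then f is positive, continuous, and decreasing on [2, infinity), so the integral test applies.
Compute the improper integral int_{2}^infinity f(x) dx:
  antiderivative F(x) = -1/(9*x^9).
  As x -> infinity, F(x) -> 0 (since p = 10 > 1).
  So int = F(infinity) - F(2) = 0 - (-1/4608) = 1/4608.
  Finite, so by the integral test, the series converges.

converges


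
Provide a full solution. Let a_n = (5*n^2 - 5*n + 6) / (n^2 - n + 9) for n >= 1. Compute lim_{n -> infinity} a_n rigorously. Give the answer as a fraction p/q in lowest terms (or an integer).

Divide numerator and denominator by n^2, the highest power:
numerator / n^2 = 5 - 5/n + 6/n^2
denominator / n^2 = 1 - 1/n + 9/n^2
As n -> infinity, all terms of the form c/n^k (k >= 1) tend to 0.
So numerator / n^2 -> 5 and denominator / n^2 -> 1.
Therefore lim a_n = 5.

5


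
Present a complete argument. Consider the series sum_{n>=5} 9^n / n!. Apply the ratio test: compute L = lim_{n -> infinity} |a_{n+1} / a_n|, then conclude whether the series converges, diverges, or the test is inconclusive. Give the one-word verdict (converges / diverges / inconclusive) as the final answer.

Let a_n denote the general term. Form the ratio a_{n+1}/a_n and simplify:
a_{n+1}/a_n = 9/(n + 1)
Take the limit as n -> infinity: L = 0.
Since L = 0 < 1, the ratio test implies the series converges.

converges


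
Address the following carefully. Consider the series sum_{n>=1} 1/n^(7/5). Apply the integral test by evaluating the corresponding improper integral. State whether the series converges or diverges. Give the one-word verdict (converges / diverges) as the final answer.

Let f(x) = x^(-7/5). Then f is positive, continuous, and decreasing on [1, infinity), so the integral test applies.
Compute the improper integral int_{1}^infinity f(x) dx:
  antiderivative F(x) = -5/(2*x^(2/5)).
  As x -> infinity, F(x) -> 0 (since p = 7/5 > 1).
  So int = F(infinity) - F(1) = 0 - (-5/2) = 5/2.
  Finite, so by the integral test, the series converges.

converges


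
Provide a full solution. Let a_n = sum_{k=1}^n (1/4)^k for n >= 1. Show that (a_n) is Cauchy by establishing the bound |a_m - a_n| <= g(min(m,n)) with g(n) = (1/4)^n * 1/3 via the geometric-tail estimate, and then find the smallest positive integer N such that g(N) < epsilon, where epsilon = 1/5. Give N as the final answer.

For m > n >= 1: |a_m - a_n| = sum_{k=n+1}^m (1/4)^k < sum_{k=n+1}^infinity (1/4)^k = (1/4)^(n+1) / (1 - 1/4) = (1/4)^n * (1/4) * (4/3) = (1/4)^n * 1/3.
So g(n) = (1/4)^n / 3. Since g(n) -> 0, (a_n) is Cauchy.
Now solve g(N) < 1/5: (1/4)^N / 3 < 1/5 <=> 4^N > 1 / (3 * 1/5) = 5/3.
Check powers of 4: 4^0 = 1 <= 5/3, 4^1 = 4 > 5/3.
So the smallest such N is 1. Check: g(1) = 1/(3 * 4) = 1/12 < 1/5.

1


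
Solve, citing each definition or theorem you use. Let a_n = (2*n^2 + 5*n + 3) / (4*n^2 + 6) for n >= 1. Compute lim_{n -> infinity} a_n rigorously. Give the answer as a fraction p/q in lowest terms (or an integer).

Divide numerator and denominator by n^2, the highest power:
numerator / n^2 = 2 + 5/n + 3/n^2
denominator / n^2 = 4 + 6/n^2
As n -> infinity, all terms of the form c/n^k (k >= 1) tend to 0.
So numerator / n^2 -> 2 and denominator / n^2 -> 4.
Therefore lim a_n = 1/2.

1/2


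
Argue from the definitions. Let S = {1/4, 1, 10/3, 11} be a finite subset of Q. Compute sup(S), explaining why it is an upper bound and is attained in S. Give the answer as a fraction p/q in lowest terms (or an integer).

S is finite, so sup(S) = max(S).
Sorted decreasing:
11, 10/3, 1, 1/4
The extremum is 11.
For every x in S, x <= 11. And 11 is in S, so it is attained.
Therefore sup(S) = 11.

11


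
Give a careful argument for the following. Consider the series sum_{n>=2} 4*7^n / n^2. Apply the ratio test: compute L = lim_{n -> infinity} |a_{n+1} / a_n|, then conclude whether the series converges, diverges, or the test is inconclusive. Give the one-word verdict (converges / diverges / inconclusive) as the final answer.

Let a_n denote the general term. Form the ratio a_{n+1}/a_n and simplify:
a_{n+1}/a_n = 7*n^2/(n + 1)^2
Take the limit as n -> infinity: L = 7.
Since L = 7 > 1 (or L = infinity), the ratio test implies the series diverges.

diverges


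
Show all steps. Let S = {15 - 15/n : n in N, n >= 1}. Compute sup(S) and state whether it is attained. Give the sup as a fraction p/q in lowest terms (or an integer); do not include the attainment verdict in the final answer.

Analysis:
- Values: 0, 15/2, 10, 45/4, ... strictly increasing.
- Minimum is 0 (n=1); inf = 0 (attained).
- 15 - 15/n -> 15 from below; sup = 15, not attained.
Conclusion: sup(S) = 15, not attained in S.

15


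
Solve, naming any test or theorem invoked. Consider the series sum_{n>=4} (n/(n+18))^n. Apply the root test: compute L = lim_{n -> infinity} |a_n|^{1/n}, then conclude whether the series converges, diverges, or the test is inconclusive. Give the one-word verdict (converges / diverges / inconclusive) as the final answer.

Let a_n denote the general term. Form |a_n|^(1/n) and simplify:
|a_n|^(1/n) = n/(n + 18)
Take the limit as n -> infinity: L = 1.
Since L = 1, the root test is inconclusive. (In fact a_n = (n/(n+18))^n -> e^(-18) != 0, so the nth-term test shows divergence; but the root test itself gives no conclusion.)

inconclusive


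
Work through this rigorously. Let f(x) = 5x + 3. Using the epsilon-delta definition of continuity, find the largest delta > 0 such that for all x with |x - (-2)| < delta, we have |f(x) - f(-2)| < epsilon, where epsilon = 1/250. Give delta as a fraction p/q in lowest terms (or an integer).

We compute f(-2) = 5*(-2) + 3 = -7.
|f(x) - f(-2)| = |5x + 3 - (-7)| = |5(x - (-2))| = 5|x - (-2)|.
We need 5|x - (-2)| < 1/250, i.e. |x - (-2)| < 1/250 / 5 = 1/1250.
So any delta <= 1/1250 works. Conversely, if delta > 1/1250, then x = -2 + 1/1250 satisfies |x - (-2)| = 1/1250 < delta but |f(x) - f(-2)| = 5 * 1/1250 = 1/250, which is not < 1/250; so no larger delta works.
Hence the largest such delta is 1/1250.

1/1250


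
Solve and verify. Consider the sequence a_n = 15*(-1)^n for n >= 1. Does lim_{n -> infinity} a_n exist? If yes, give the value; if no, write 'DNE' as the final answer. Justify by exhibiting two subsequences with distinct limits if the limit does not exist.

Examine the behaviour of a_n along subsequences.
Even-n subsequence a_{2k} = 15 -> 15. Odd-n subsequence a_{2k+1} = -15 -> -15.
Since these two subsequential limits are 15 and -15, distinct, the full sequence cannot converge (a convergent sequence has all subsequences tending to the same limit). So lim a_n does not exist.

DNE


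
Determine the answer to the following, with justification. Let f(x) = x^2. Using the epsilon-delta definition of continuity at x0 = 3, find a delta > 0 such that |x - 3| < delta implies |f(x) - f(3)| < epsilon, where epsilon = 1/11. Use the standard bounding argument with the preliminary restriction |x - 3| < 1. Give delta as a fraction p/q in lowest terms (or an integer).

Factor: |x^2 - (3)^2| = |x - 3| * |x + 3|.
Impose |x - 3| < 1 first. Then |x + 3| = |(x - 3) + 2*(3)| <= |x - 3| + 2*|3| < 1 + 6 = 7.
So |x^2 - (3)^2| < delta * 7.
We need delta * 7 <= 1/11, i.e. delta <= 1/11/7 = 1/77.
Since 1/77 < 1, this is tighter than 1; take delta = 1/77.
So delta = 1/77 works.

1/77


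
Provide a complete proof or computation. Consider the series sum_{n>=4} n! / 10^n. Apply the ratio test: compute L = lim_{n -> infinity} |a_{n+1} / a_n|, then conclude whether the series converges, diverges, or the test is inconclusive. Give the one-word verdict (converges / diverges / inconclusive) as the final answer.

Let a_n denote the general term. Form the ratio a_{n+1}/a_n and simplify:
a_{n+1}/a_n = n/10 + 1/10
Take the limit as n -> infinity: L = infinity.
Since L = infinity > 1 (or L = infinity), the ratio test implies the series diverges.

diverges


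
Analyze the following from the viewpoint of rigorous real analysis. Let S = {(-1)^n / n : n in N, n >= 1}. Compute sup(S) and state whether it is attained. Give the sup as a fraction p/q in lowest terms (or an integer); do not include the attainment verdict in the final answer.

Analysis:
- Values: -1, 1/2, -1/3, 1/4, -1/5, ...
- Positive terms (even n): 1/(2+0), 1/(4+0), ... decreasing -> max = 1/2 (n=2).
- Negative terms (odd n): -1/(1+0), -1/(3+0), ... increasing -> min = -1 (n=1).
- So sup = 1/2 (attained at n=2); inf = -1 (attained at n=1).
Conclusion: sup(S) = 1/2, attained in S.

1/2


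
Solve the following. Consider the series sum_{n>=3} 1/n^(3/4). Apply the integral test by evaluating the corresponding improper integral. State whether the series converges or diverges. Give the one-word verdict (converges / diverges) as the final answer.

Let f(x) = x^(-3/4). Then f is positive, continuous, and decreasing on [3, infinity), so the integral test applies.
Compute the improper integral int_{3}^infinity f(x) dx:
  antiderivative F(x) = 4*x^(1/4).
  As x -> infinity, F(x) -> infinity (since p = 3/4 < 1).
  So the integral diverges. By the integral test, the series diverges.

diverges


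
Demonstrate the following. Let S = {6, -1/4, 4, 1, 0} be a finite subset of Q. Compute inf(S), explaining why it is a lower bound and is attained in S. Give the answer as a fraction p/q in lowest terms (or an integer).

S is finite, so inf(S) = min(S).
Sorted increasing:
-1/4, 0, 1, 4, 6
The extremum is -1/4.
For every x in S, x >= -1/4. And -1/4 is in S, so it is attained.
Therefore inf(S) = -1/4.

-1/4


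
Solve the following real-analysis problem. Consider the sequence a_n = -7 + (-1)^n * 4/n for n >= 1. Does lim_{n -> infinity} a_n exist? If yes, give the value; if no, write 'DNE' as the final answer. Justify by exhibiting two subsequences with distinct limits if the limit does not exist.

Examine the behaviour of a_n along subsequences.
Even-n subsequence a_{2k} = -7 + 4/(2k) -> -7. Odd-n subsequence a_{2k+1} = -7 - 4/(2k+1) -> -7. Both tend to -7, which suggests the limit is -7; verify directly.
|a_n - (-7)| = |(-1)^n * 4/n| = 4/n for every n >= 1.
Given epsilon > 0, choose a positive integer N > 4/epsilon. Then for all n >= N, |a_n - (-7)| = 4/n <= 4/N < epsilon.
So by the definition of the limit, lim a_n exists and equals -7.

-7


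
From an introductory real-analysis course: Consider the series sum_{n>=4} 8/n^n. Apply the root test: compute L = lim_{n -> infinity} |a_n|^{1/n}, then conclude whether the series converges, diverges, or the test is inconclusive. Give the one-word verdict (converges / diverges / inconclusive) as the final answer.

Let a_n denote the general term. Form |a_n|^(1/n) and simplify:
|a_n|^(1/n) = 2^(3/n)/n
Take the limit as n -> infinity: L = 0.
Since L = 0 < 1, the root test implies convergence.

converges


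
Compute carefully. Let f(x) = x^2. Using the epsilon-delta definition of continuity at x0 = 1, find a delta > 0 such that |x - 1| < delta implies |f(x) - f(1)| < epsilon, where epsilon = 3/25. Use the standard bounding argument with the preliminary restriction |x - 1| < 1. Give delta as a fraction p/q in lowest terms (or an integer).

Factor: |x^2 - (1)^2| = |x - 1| * |x + 1|.
Impose |x - 1| < 1 first. Then |x + 1| = |(x - 1) + 2*(1)| <= |x - 1| + 2*|1| < 1 + 2 = 3.
So |x^2 - (1)^2| < delta * 3.
We need delta * 3 <= 3/25, i.e. delta <= 3/25/3 = 1/25.
Since 1/25 < 1, this is tighter than 1; take delta = 1/25.
So delta = 1/25 works.

1/25


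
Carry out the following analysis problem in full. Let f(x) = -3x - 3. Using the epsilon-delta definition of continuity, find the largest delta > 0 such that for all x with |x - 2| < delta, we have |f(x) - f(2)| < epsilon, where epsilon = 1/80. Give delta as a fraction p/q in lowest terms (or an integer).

We compute f(2) = -3*(2) - 3 = -9.
|f(x) - f(2)| = |-3x - 3 - (-9)| = |-3(x - 2)| = 3|x - 2|.
We need 3|x - 2| < 1/80, i.e. |x - 2| < 1/80 / 3 = 1/240.
So any delta <= 1/240 works. Conversely, if delta > 1/240, then x = 2 + 1/240 satisfies |x - 2| = 1/240 < delta but |f(x) - f(2)| = 3 * 1/240 = 1/80, which is not < 1/80; so no larger delta works.
Hence the largest such delta is 1/240.

1/240


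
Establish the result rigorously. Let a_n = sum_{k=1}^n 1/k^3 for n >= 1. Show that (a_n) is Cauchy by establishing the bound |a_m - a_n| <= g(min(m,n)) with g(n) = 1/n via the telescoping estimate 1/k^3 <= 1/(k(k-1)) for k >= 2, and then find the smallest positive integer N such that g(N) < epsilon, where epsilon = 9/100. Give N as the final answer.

For m > n >= 1: |a_m - a_n| = sum_{k=n+1}^m 1/k^3.
Use 1/k^3 <= 1/(k(k-1)) = 1/(k-1) - 1/k for k >= 2 (which holds since k^3 >= k^2 >= k(k-1) for k >= 2):
sum_{k=n+1}^m 1/k^3 <= sum_{k=n+1}^m (1/(k-1) - 1/k) = 1/n - 1/m <= 1/n.
By symmetry the same bound holds with n,m swapped, so |a_m - a_n| <= 1/min(m,n) = g(min(m,n)). Since g(n) -> 0, (a_n) is Cauchy.
Now solve g(N) < 9/100: 1/N < 9/100 <=> N > 1/(9/100) = 100/9.
The smallest integer strictly greater than 100/9 is N = 12.
Check: g(12) = 1/12 < 9/100; g(11) = 1/11 >= 9/100. So N = 12.

12


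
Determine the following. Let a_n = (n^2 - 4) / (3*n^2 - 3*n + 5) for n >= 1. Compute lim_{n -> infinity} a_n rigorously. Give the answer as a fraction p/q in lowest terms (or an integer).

Divide numerator and denominator by n^2, the highest power:
numerator / n^2 = 1 - 4/n^2
denominator / n^2 = 3 - 3/n + 5/n^2
As n -> infinity, all terms of the form c/n^k (k >= 1) tend to 0.
So numerator / n^2 -> 1 and denominator / n^2 -> 3.
Therefore lim a_n = 1/3.

1/3


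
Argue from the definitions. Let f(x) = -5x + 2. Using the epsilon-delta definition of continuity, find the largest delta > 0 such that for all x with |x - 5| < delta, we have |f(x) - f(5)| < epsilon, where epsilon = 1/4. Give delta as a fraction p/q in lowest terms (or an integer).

We compute f(5) = -5*(5) + 2 = -23.
|f(x) - f(5)| = |-5x + 2 - (-23)| = |-5(x - 5)| = 5|x - 5|.
We need 5|x - 5| < 1/4, i.e. |x - 5| < 1/4 / 5 = 1/20.
So any delta <= 1/20 works. Conversely, if delta > 1/20, then x = 5 + 1/20 satisfies |x - 5| = 1/20 < delta but |f(x) - f(5)| = 5 * 1/20 = 1/4, which is not < 1/4; so no larger delta works.
Hence the largest such delta is 1/20.

1/20


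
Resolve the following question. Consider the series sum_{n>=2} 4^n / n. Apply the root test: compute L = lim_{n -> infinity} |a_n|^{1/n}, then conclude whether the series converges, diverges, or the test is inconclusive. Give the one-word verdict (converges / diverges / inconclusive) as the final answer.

Let a_n denote the general term. Form |a_n|^(1/n) and simplify:
|a_n|^(1/n) = 4/n^(1/n)
Take the limit as n -> infinity: L = 4.
Since L = 4 > 1, the root test implies divergence.

diverges


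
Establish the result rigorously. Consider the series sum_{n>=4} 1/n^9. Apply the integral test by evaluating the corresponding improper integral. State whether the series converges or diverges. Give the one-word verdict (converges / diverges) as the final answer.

Let f(x) = x^(-9). Then f is positive, continuous, and decreasing on [4, infinity), so the integral test applies.
Compute the improper integral int_{4}^infinity f(x) dx:
  antiderivative F(x) = -1/(8*x^8).
  As x -> infinity, F(x) -> 0 (since p = 9 > 1).
  So int = F(infinity) - F(4) = 0 - (-1/524288) = 1/524288.
  Finite, so by the integral test, the series converges.

converges


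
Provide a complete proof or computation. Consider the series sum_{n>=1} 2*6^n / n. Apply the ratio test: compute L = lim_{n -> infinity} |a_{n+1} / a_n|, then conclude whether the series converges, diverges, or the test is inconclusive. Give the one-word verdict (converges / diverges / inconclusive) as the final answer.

Let a_n denote the general term. Form the ratio a_{n+1}/a_n and simplify:
a_{n+1}/a_n = 6*n/(n + 1)
Take the limit as n -> infinity: L = 6.
Since L = 6 > 1 (or L = infinity), the ratio test implies the series diverges.

diverges


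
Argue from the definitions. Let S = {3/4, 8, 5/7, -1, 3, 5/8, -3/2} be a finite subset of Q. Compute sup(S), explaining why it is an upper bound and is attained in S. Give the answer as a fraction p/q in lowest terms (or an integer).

S is finite, so sup(S) = max(S).
Sorted decreasing:
8, 3, 3/4, 5/7, 5/8, -1, -3/2
The extremum is 8.
For every x in S, x <= 8. And 8 is in S, so it is attained.
Therefore sup(S) = 8.

8


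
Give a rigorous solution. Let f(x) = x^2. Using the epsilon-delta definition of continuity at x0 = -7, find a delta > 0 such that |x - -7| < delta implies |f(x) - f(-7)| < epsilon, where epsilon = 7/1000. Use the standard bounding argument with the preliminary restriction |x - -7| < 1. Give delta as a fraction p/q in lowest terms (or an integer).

Factor: |x^2 - (-7)^2| = |x - -7| * |x + -7|.
Impose |x - -7| < 1 first. Then |x + -7| = |(x - -7) + 2*(-7)| <= |x - -7| + 2*|-7| < 1 + 14 = 15.
So |x^2 - (-7)^2| < delta * 15.
We need delta * 15 <= 7/1000, i.e. delta <= 7/1000/15 = 7/15000.
Since 7/15000 < 1, this is tighter than 1; take delta = 7/15000.
So delta = 7/15000 works.

7/15000


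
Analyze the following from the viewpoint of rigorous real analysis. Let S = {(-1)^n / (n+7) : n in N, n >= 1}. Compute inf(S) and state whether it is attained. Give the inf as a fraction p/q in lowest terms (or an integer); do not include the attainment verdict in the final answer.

Analysis:
- Values: -1/8, 1/9, -1/10, 1/11, -1/12, ...
- Positive terms (even n): 1/(2+7), 1/(4+7), ... decreasing -> max = 1/9 (n=2).
- Negative terms (odd n): -1/(1+7), -1/(3+7), ... increasing -> min = -1/8 (n=1).
- So sup = 1/9 (attained at n=2); inf = -1/8 (attained at n=1).
Conclusion: inf(S) = -1/8, attained in S.

-1/8


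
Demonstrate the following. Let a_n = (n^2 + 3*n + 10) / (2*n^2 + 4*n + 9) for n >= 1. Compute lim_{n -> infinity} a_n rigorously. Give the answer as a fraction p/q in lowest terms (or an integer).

Divide numerator and denominator by n^2, the highest power:
numerator / n^2 = 1 + 3/n + 10/n^2
denominator / n^2 = 2 + 4/n + 9/n^2
As n -> infinity, all terms of the form c/n^k (k >= 1) tend to 0.
So numerator / n^2 -> 1 and denominator / n^2 -> 2.
Therefore lim a_n = 1/2.

1/2


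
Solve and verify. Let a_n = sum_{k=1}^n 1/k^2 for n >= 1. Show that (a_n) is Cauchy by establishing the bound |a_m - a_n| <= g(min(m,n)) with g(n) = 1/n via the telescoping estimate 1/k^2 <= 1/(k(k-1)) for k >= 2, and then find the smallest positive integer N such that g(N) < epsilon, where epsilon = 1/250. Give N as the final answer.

For m > n >= 1: |a_m - a_n| = sum_{k=n+1}^m 1/k^2.
Use 1/k^2 <= 1/(k(k-1)) = 1/(k-1) - 1/k for k >= 2:
sum_{k=n+1}^m 1/k^2 <= sum_{k=n+1}^m (1/(k-1) - 1/k) = 1/n - 1/m <= 1/n.
By symmetry the same bound holds with n,m swapped, so |a_m - a_n| <= 1/min(m,n) = g(min(m,n)). Since g(n) -> 0, (a_n) is Cauchy.
Now solve g(N) < 1/250: 1/N < 1/250 <=> N > 1/(1/250) = 250.
The smallest integer strictly greater than 250 is N = 251.
Check: g(251) = 1/251 < 1/250; g(250) = 1/250 >= 1/250. So N = 251.

251


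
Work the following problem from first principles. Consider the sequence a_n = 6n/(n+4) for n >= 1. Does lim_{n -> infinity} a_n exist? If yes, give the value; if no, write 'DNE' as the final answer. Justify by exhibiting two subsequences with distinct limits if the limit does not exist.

Examine the behaviour of a_n along subsequences.
Even-n subsequence a_{2k} = 6(2k)/(2k+4) -> 6. Odd-n subsequence a_{2k+1} = 6(2k+1)/(2k+5) -> 6. Both tend to 6, which suggests the limit is 6; verify directly.
|a_n - 6| = |6n - 6(n+4)| / (n+4) = 24/(n+4) < 24/n for every n >= 1.
Given epsilon > 0, choose a positive integer N > 24/epsilon. Then for all n >= N, |a_n - 6| < 24/n <= 24/N < epsilon.
So by the definition of the limit, lim a_n exists and equals 6.

6


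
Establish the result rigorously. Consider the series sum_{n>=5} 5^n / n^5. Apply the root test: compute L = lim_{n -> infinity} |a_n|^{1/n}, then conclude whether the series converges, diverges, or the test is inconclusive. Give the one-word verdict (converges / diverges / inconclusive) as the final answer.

Let a_n denote the general term. Form |a_n|^(1/n) and simplify:
|a_n|^(1/n) = 5/n^(5/n)
Take the limit as n -> infinity: L = 5.
Since L = 5 > 1, the root test implies divergence.

diverges


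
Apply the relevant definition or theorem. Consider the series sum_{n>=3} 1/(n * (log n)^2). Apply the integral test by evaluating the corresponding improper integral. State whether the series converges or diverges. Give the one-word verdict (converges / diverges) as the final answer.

Let f(x) = 1/(x*log(x)^2). Then f is positive, continuous, and decreasing on [3, infinity), so the integral test applies.
Compute the improper integral int_{3}^infinity f(x) dx:
  antiderivative F(x) = -1/log(x).
  F(x) -> 0 as x -> infinity.  int = 0 - F(3) = 1/log(3) < infinity. By the integral test, the series converges.

converges


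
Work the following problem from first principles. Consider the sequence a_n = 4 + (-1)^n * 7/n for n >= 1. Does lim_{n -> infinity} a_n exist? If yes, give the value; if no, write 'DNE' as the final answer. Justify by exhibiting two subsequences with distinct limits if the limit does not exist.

Examine the behaviour of a_n along subsequences.
Even-n subsequence a_{2k} = 4 + 7/(2k) -> 4. Odd-n subsequence a_{2k+1} = 4 - 7/(2k+1) -> 4. Both tend to 4, which suggests the limit is 4; verify directly.
|a_n - 4| = |(-1)^n * 7/n| = 7/n for every n >= 1.
Given epsilon > 0, choose a positive integer N > 7/epsilon. Then for all n >= N, |a_n - 4| = 7/n <= 7/N < epsilon.
So by the definition of the limit, lim a_n exists and equals 4.

4


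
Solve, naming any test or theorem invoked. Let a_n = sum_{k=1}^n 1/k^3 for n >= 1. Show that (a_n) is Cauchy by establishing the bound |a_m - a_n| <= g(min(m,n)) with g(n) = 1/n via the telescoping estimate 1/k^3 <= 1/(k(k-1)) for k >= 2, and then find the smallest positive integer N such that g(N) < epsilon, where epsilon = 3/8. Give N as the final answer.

For m > n >= 1: |a_m - a_n| = sum_{k=n+1}^m 1/k^3.
Use 1/k^3 <= 1/(k(k-1)) = 1/(k-1) - 1/k for k >= 2 (which holds since k^3 >= k^2 >= k(k-1) for k >= 2):
sum_{k=n+1}^m 1/k^3 <= sum_{k=n+1}^m (1/(k-1) - 1/k) = 1/n - 1/m <= 1/n.
By symmetry the same bound holds with n,m swapped, so |a_m - a_n| <= 1/min(m,n) = g(min(m,n)). Since g(n) -> 0, (a_n) is Cauchy.
Now solve g(N) < 3/8: 1/N < 3/8 <=> N > 1/(3/8) = 8/3.
The smallest integer strictly greater than 8/3 is N = 3.
Check: g(3) = 1/3 < 3/8; g(2) = 1/2 >= 3/8. So N = 3.

3


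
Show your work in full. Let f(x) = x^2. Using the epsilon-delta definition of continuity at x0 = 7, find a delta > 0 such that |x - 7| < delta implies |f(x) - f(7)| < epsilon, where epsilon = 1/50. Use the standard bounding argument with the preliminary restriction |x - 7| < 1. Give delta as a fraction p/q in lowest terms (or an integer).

Factor: |x^2 - (7)^2| = |x - 7| * |x + 7|.
Impose |x - 7| < 1 first. Then |x + 7| = |(x - 7) + 2*(7)| <= |x - 7| + 2*|7| < 1 + 14 = 15.
So |x^2 - (7)^2| < delta * 15.
We need delta * 15 <= 1/50, i.e. delta <= 1/50/15 = 1/750.
Since 1/750 < 1, this is tighter than 1; take delta = 1/750.
So delta = 1/750 works.

1/750


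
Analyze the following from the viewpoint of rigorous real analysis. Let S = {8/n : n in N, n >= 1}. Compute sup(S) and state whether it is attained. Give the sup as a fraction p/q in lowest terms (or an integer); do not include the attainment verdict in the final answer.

Analysis:
- Values: 8, 4, 8/3, 2, ... strictly decreasing.
- The maximum is 8 (n=1); sup = 8 (attained).
- The set is bounded below by 0; 8/n -> 0 so 0 is the greatest lower bound.
- 0 is not in the set, so inf = 0 is not attained.
Conclusion: sup(S) = 8, attained in S.

8


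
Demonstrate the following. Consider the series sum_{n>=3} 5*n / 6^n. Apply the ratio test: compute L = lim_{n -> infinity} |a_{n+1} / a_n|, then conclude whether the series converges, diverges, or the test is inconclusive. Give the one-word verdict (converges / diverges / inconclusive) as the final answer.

Let a_n denote the general term. Form the ratio a_{n+1}/a_n and simplify:
a_{n+1}/a_n = (n + 1)/(6*n)
Take the limit as n -> infinity: L = 1/6.
Since L = 1/6 < 1, the ratio test implies the series converges.

converges


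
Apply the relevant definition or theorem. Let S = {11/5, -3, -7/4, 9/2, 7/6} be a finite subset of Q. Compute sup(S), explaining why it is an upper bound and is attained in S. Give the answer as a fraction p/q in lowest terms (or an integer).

S is finite, so sup(S) = max(S).
Sorted decreasing:
9/2, 11/5, 7/6, -7/4, -3
The extremum is 9/2.
For every x in S, x <= 9/2. And 9/2 is in S, so it is attained.
Therefore sup(S) = 9/2.

9/2


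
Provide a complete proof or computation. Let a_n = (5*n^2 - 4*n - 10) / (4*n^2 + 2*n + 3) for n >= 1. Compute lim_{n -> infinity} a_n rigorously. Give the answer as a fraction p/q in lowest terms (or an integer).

Divide numerator and denominator by n^2, the highest power:
numerator / n^2 = 5 - 4/n - 10/n^2
denominator / n^2 = 4 + 2/n + 3/n^2
As n -> infinity, all terms of the form c/n^k (k >= 1) tend to 0.
So numerator / n^2 -> 5 and denominator / n^2 -> 4.
Therefore lim a_n = 5/4.

5/4


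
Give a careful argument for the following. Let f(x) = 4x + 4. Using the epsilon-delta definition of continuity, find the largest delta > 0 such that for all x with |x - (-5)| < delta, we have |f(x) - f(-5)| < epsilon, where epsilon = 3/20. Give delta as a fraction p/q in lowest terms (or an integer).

We compute f(-5) = 4*(-5) + 4 = -16.
|f(x) - f(-5)| = |4x + 4 - (-16)| = |4(x - (-5))| = 4|x - (-5)|.
We need 4|x - (-5)| < 3/20, i.e. |x - (-5)| < 3/20 / 4 = 3/80.
So any delta <= 3/80 works. Conversely, if delta > 3/80, then x = -5 + 3/80 satisfies |x - (-5)| = 3/80 < delta but |f(x) - f(-5)| = 4 * 3/80 = 3/20, which is not < 3/20; so no larger delta works.
Hence the largest such delta is 3/80.

3/80


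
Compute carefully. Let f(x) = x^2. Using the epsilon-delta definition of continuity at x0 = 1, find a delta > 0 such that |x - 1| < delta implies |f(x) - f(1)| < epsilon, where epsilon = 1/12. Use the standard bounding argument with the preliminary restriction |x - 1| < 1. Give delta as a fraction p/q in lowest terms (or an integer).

Factor: |x^2 - (1)^2| = |x - 1| * |x + 1|.
Impose |x - 1| < 1 first. Then |x + 1| = |(x - 1) + 2*(1)| <= |x - 1| + 2*|1| < 1 + 2 = 3.
So |x^2 - (1)^2| < delta * 3.
We need delta * 3 <= 1/12, i.e. delta <= 1/12/3 = 1/36.
Since 1/36 < 1, this is tighter than 1; take delta = 1/36.
So delta = 1/36 works.

1/36


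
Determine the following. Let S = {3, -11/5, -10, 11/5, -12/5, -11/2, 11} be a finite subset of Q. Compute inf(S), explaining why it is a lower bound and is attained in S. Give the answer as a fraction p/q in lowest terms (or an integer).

S is finite, so inf(S) = min(S).
Sorted increasing:
-10, -11/2, -12/5, -11/5, 11/5, 3, 11
The extremum is -10.
For every x in S, x >= -10. And -10 is in S, so it is attained.
Therefore inf(S) = -10.

-10


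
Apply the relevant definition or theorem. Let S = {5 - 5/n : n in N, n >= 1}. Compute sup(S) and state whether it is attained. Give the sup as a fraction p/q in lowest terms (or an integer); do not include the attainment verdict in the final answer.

Analysis:
- Values: 0, 5/2, 10/3, 15/4, ... strictly increasing.
- Minimum is 0 (n=1); inf = 0 (attained).
- 5 - 5/n -> 5 from below; sup = 5, not attained.
Conclusion: sup(S) = 5, not attained in S.

5


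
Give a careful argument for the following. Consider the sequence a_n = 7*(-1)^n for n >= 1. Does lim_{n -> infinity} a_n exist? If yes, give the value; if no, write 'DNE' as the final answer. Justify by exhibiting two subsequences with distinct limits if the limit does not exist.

Examine the behaviour of a_n along subsequences.
Even-n subsequence a_{2k} = 7 -> 7. Odd-n subsequence a_{2k+1} = -7 -> -7.
Since these two subsequential limits are 7 and -7, distinct, the full sequence cannot converge (a convergent sequence has all subsequences tending to the same limit). So lim a_n does not exist.

DNE


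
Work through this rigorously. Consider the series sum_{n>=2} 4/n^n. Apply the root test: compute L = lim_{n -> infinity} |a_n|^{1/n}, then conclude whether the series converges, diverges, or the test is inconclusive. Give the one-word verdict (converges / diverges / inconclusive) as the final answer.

Let a_n denote the general term. Form |a_n|^(1/n) and simplify:
|a_n|^(1/n) = 2^(2/n)/n
Take the limit as n -> infinity: L = 0.
Since L = 0 < 1, the root test implies convergence.

converges


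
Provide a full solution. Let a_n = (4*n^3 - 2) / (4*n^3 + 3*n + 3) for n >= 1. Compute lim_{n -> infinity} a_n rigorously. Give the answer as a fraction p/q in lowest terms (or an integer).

Divide numerator and denominator by n^3, the highest power:
numerator / n^3 = 4 - 2/n^3
denominator / n^3 = 4 + 3/n^2 + 3/n^3
As n -> infinity, all terms of the form c/n^k (k >= 1) tend to 0.
So numerator / n^3 -> 4 and denominator / n^3 -> 4.
Therefore lim a_n = 1.

1


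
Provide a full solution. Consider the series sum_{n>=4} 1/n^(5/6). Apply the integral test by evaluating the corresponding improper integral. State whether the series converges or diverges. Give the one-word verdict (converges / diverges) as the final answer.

Let f(x) = x^(-5/6). Then f is positive, continuous, and decreasing on [4, infinity), so the integral test applies.
Compute the improper integral int_{4}^infinity f(x) dx:
  antiderivative F(x) = 6*x^(1/6).
  As x -> infinity, F(x) -> infinity (since p = 5/6 < 1).
  So the integral diverges. By the integral test, the series diverges.

diverges


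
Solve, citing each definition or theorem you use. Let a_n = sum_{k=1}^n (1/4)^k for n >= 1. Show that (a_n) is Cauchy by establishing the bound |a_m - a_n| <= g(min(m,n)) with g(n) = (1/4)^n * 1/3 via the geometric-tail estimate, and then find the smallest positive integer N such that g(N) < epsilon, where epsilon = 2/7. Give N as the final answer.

For m > n >= 1: |a_m - a_n| = sum_{k=n+1}^m (1/4)^k < sum_{k=n+1}^infinity (1/4)^k = (1/4)^(n+1) / (1 - 1/4) = (1/4)^n * (1/4) * (4/3) = (1/4)^n * 1/3.
So g(n) = (1/4)^n / 3. Since g(n) -> 0, (a_n) is Cauchy.
Now solve g(N) < 2/7: (1/4)^N / 3 < 2/7 <=> 4^N > 1 / (3 * 2/7) = 7/6.
Check powers of 4: 4^0 = 1 <= 7/6, 4^1 = 4 > 7/6.
So the smallest such N is 1. Check: g(1) = 1/(3 * 4) = 1/12 < 2/7.

1


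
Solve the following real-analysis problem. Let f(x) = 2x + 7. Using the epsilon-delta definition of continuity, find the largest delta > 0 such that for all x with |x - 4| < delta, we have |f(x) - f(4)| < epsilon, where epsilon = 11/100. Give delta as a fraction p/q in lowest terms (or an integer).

We compute f(4) = 2*(4) + 7 = 15.
|f(x) - f(4)| = |2x + 7 - (15)| = |2(x - 4)| = 2|x - 4|.
We need 2|x - 4| < 11/100, i.e. |x - 4| < 11/100 / 2 = 11/200.
So any delta <= 11/200 works. Conversely, if delta > 11/200, then x = 4 + 11/200 satisfies |x - 4| = 11/200 < delta but |f(x) - f(4)| = 2 * 11/200 = 11/100, which is not < 11/100; so no larger delta works.
Hence the largest such delta is 11/200.

11/200


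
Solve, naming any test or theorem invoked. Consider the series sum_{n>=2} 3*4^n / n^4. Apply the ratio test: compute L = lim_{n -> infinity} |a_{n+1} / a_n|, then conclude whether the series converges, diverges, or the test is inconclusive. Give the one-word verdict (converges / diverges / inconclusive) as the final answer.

Let a_n denote the general term. Form the ratio a_{n+1}/a_n and simplify:
a_{n+1}/a_n = 4*n^4/(n + 1)^4
Take the limit as n -> infinity: L = 4.
Since L = 4 > 1 (or L = infinity), the ratio test implies the series diverges.

diverges


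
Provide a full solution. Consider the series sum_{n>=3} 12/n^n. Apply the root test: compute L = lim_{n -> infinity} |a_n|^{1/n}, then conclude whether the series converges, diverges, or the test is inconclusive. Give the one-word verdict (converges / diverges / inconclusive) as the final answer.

Let a_n denote the general term. Form |a_n|^(1/n) and simplify:
|a_n|^(1/n) = 12^(1/n)/n
Take the limit as n -> infinity: L = 0.
Since L = 0 < 1, the root test implies convergence.

converges


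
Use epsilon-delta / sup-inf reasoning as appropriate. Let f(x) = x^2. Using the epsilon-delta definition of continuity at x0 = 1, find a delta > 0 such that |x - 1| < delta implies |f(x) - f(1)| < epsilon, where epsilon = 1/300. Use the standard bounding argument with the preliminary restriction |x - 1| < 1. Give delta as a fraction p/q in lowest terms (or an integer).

Factor: |x^2 - (1)^2| = |x - 1| * |x + 1|.
Impose |x - 1| < 1 first. Then |x + 1| = |(x - 1) + 2*(1)| <= |x - 1| + 2*|1| < 1 + 2 = 3.
So |x^2 - (1)^2| < delta * 3.
We need delta * 3 <= 1/300, i.e. delta <= 1/300/3 = 1/900.
Since 1/900 < 1, this is tighter than 1; take delta = 1/900.
So delta = 1/900 works.

1/900


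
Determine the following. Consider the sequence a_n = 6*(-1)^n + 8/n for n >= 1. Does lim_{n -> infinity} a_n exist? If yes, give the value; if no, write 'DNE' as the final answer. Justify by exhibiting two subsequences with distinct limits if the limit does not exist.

Examine the behaviour of a_n along subsequences.
a_{2k} = 6 + 8/(2k) -> 6. a_{2k+1} = -6 + 8/(2k+1) -> -6.
Since these two subsequential limits are 6 and -6, distinct, the full sequence cannot converge (a convergent sequence has all subsequences tending to the same limit). So lim a_n does not exist.

DNE


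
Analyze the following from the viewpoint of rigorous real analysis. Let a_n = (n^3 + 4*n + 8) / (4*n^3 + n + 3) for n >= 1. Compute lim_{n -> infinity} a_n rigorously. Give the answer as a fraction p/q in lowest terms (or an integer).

Divide numerator and denominator by n^3, the highest power:
numerator / n^3 = 1 + 4/n^2 + 8/n^3
denominator / n^3 = 4 + n^(-2) + 3/n^3
As n -> infinity, all terms of the form c/n^k (k >= 1) tend to 0.
So numerator / n^3 -> 1 and denominator / n^3 -> 4.
Therefore lim a_n = 1/4.

1/4


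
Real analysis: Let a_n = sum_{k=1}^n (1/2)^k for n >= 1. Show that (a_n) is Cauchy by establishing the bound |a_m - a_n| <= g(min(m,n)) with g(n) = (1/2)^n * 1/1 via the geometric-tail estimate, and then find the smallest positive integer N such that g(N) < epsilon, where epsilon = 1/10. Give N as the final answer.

For m > n >= 1: |a_m - a_n| = sum_{k=n+1}^m (1/2)^k < sum_{k=n+1}^infinity (1/2)^k = (1/2)^(n+1) / (1 - 1/2) = (1/2)^n * (1/2) * (2/1) = (1/2)^n * 1/1.
So g(n) = (1/2)^n / 1. Since g(n) -> 0, (a_n) is Cauchy.
Now solve g(N) < 1/10: (1/2)^N / 1 < 1/10 <=> 2^N > 1 / (1 * 1/10) = 10.
Check powers of 2: 2^3 = 8 <= 10, 2^4 = 16 > 10.
So the smallest such N is 4. Check: g(4) = 1/(1 * 16) = 1/16 < 1/10.

4


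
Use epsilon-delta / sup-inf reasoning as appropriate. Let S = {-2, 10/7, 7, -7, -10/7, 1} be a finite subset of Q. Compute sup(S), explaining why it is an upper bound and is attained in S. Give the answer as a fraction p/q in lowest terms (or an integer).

S is finite, so sup(S) = max(S).
Sorted decreasing:
7, 10/7, 1, -10/7, -2, -7
The extremum is 7.
For every x in S, x <= 7. And 7 is in S, so it is attained.
Therefore sup(S) = 7.

7


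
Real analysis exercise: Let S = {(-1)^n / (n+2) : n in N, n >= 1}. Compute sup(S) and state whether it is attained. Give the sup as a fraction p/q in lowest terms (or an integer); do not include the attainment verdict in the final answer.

Analysis:
- Values: -1/3, 1/4, -1/5, 1/6, -1/7, ...
- Positive terms (even n): 1/(2+2), 1/(4+2), ... decreasing -> max = 1/4 (n=2).
- Negative terms (odd n): -1/(1+2), -1/(3+2), ... increasing -> min = -1/3 (n=1).
- So sup = 1/4 (attained at n=2); inf = -1/3 (attained at n=1).
Conclusion: sup(S) = 1/4, attained in S.

1/4


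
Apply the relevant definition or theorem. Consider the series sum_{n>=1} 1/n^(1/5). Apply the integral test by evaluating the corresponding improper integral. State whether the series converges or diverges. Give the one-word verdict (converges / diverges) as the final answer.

Let f(x) = x^(-1/5). Then f is positive, continuous, and decreasing on [1, infinity), so the integral test applies.
Compute the improper integral int_{1}^infinity f(x) dx:
  antiderivative F(x) = 5*x^(4/5)/4.
  As x -> infinity, F(x) -> infinity (since p = 1/5 < 1).
  So the integral diverges. By the integral test, the series diverges.

diverges


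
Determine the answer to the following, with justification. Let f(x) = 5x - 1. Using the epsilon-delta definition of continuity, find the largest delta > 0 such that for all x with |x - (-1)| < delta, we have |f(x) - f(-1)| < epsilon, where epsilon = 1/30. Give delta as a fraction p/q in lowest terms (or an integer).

We compute f(-1) = 5*(-1) - 1 = -6.
|f(x) - f(-1)| = |5x - 1 - (-6)| = |5(x - (-1))| = 5|x - (-1)|.
We need 5|x - (-1)| < 1/30, i.e. |x - (-1)| < 1/30 / 5 = 1/150.
So any delta <= 1/150 works. Conversely, if delta > 1/150, then x = -1 + 1/150 satisfies |x - (-1)| = 1/150 < delta but |f(x) - f(-1)| = 5 * 1/150 = 1/30, which is not < 1/30; so no larger delta works.
Hence the largest such delta is 1/150.

1/150


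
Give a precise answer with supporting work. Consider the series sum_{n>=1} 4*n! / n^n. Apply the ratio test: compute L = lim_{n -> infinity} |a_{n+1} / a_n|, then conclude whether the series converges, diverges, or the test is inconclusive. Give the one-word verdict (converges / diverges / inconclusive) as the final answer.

Let a_n denote the general term. Form the ratio a_{n+1}/a_n and simplify:
a_{n+1}/a_n = (n/(n + 1))^n
Take the limit as n -> infinity: L = exp(-1).
Since L = exp(-1) < 1, the ratio test implies the series converges.

converges


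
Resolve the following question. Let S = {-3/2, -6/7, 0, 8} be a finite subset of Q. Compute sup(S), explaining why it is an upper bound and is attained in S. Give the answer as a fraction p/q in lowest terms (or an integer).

S is finite, so sup(S) = max(S).
Sorted decreasing:
8, 0, -6/7, -3/2
The extremum is 8.
For every x in S, x <= 8. And 8 is in S, so it is attained.
Therefore sup(S) = 8.

8


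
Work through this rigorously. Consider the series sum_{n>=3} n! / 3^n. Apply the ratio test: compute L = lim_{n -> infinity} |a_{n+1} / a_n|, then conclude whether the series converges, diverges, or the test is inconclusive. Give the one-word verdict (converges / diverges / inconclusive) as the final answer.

Let a_n denote the general term. Form the ratio a_{n+1}/a_n and simplify:
a_{n+1}/a_n = n/3 + 1/3
Take the limit as n -> infinity: L = infinity.
Since L = infinity > 1 (or L = infinity), the ratio test implies the series diverges.

diverges


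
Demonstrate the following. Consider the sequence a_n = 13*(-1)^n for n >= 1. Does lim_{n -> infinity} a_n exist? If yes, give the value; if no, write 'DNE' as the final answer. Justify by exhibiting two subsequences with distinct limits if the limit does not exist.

Examine the behaviour of a_n along subsequences.
Even-n subsequence a_{2k} = 13 -> 13. Odd-n subsequence a_{2k+1} = -13 -> -13.
Since these two subsequential limits are 13 and -13, distinct, the full sequence cannot converge (a convergent sequence has all subsequences tending to the same limit). So lim a_n does not exist.

DNE


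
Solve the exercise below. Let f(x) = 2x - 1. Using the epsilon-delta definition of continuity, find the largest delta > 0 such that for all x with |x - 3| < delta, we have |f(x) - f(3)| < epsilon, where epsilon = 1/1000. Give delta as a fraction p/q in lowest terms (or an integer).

We compute f(3) = 2*(3) - 1 = 5.
|f(x) - f(3)| = |2x - 1 - (5)| = |2(x - 3)| = 2|x - 3|.
We need 2|x - 3| < 1/1000, i.e. |x - 3| < 1/1000 / 2 = 1/2000.
So any delta <= 1/2000 works. Conversely, if delta > 1/2000, then x = 3 + 1/2000 satisfies |x - 3| = 1/2000 < delta but |f(x) - f(3)| = 2 * 1/2000 = 1/1000, which is not < 1/1000; so no larger delta works.
Hence the largest such delta is 1/2000.

1/2000
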